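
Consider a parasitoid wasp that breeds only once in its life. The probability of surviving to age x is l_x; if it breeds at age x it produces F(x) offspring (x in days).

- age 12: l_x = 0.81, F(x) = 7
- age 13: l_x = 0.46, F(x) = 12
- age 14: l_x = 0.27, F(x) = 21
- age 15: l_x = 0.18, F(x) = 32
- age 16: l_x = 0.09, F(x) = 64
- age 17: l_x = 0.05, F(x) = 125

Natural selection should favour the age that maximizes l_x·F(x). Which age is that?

Expected offspring if breeding at age x = l_x × F(x):
  age 12: 0.81 × 7 = 5.670
  age 13: 0.46 × 12 = 5.520
  age 14: 0.27 × 21 = 5.670
  age 15: 0.18 × 32 = 5.760
  age 16: 0.09 × 64 = 5.760
  age 17: 0.05 × 125 = 6.250
Maximum at age 17 (6.250).

17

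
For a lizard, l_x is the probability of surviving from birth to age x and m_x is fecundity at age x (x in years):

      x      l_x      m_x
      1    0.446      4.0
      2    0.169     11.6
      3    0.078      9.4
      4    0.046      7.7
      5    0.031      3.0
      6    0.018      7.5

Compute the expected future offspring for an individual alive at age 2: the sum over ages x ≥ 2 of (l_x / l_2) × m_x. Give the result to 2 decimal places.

19.38

l_2 = 0.169. Conditional survival from age 2 to x is l_x / l_2.
  x=2: (0.169/0.169) × 11.6 = 11.6000
  x=3: (0.078/0.169) × 9.4 = 4.3385
  x=4: (0.046/0.169) × 7.7 = 2.0959
  x=5: (0.031/0.169) × 3.0 = 0.5503
  x=6: (0.018/0.169) × 7.5 = 0.7988
Sum = 11.6000 + 4.3385 + 2.0959 + 0.5503 + 0.7988 = 19.3834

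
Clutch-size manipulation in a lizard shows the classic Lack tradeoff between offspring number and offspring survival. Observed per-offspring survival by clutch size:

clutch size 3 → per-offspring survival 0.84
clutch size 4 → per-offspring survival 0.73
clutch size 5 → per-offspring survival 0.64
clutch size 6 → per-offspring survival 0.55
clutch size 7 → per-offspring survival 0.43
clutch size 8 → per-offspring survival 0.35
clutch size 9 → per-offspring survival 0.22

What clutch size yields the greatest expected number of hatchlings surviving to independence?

Expected hatchlings surviving to independence = c × s(c):
  c=3: 3 × 0.84 = 2.520
  c=4: 4 × 0.73 = 2.920
  c=5: 5 × 0.64 = 3.200
  c=6: 6 × 0.55 = 3.300
  c=7: 7 × 0.43 = 3.010
  c=8: 8 × 0.35 = 2.800
  c=9: 9 × 0.22 = 1.980
Maximum at c = 6 (3.300 hatchlings surviving to independence).

6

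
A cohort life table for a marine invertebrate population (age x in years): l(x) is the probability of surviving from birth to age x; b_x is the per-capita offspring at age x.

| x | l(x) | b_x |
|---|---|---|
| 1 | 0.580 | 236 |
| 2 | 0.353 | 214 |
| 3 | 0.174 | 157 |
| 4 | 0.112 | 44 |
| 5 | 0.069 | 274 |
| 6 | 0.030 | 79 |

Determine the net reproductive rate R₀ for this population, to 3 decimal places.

265.944

R₀ = Σ l(x) b_x:
  age 1: 0.580 × 236 = 136.8800
  age 2: 0.353 × 214 = 75.5420
  age 3: 0.174 × 157 = 27.3180
  age 4: 0.112 × 44 = 4.9280
  age 5: 0.069 × 274 = 18.9060
  age 6: 0.030 × 79 = 2.3700
R₀ = 136.8800 + 75.5420 + 27.3180 + 4.9280 + 18.9060 + 2.3700 = 265.9440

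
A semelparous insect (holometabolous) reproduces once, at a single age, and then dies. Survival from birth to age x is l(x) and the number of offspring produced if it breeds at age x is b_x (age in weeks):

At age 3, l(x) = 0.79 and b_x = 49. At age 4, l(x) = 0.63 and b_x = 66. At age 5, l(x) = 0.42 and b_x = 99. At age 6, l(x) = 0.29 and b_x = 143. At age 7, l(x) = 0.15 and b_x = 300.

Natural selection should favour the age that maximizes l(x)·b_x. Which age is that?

7

Expected offspring if breeding at age x = l(x) × b_x:
  age 3: 0.79 × 49 = 38.710
  age 4: 0.63 × 66 = 41.580
  age 5: 0.42 × 99 = 41.580
  age 6: 0.29 × 143 = 41.470
  age 7: 0.15 × 300 = 45.000
Maximum at age 7 (45.000).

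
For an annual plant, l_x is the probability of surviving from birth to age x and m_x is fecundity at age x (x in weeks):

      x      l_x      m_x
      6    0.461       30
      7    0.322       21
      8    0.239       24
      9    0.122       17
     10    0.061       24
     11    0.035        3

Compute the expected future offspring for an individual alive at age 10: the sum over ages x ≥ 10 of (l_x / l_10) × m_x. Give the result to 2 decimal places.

25.72

l_10 = 0.061. Conditional survival from age 10 to x is l_x / l_10.
  x=10: (0.061/0.061) × 24 = 24.0000
  x=11: (0.035/0.061) × 3 = 1.7213
Sum = 24.0000 + 1.7213 = 25.7213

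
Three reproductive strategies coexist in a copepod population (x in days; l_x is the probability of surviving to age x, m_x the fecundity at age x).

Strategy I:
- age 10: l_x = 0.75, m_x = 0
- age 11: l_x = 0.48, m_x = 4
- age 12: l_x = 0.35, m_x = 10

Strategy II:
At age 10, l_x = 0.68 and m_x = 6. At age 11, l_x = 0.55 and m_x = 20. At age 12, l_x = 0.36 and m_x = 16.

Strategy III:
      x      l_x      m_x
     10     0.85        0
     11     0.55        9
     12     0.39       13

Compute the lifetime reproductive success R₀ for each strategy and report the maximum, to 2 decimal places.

Strategy I: R₀ = 0.75×0 + 0.48×4 + 0.35×10 = 5.4200
Strategy II: R₀ = 0.68×6 + 0.55×20 + 0.36×16 = 20.8400
Strategy III: R₀ = 0.85×0 + 0.55×9 + 0.39×13 = 10.0200
Highest R₀: strategy II with 20.8400.

20.84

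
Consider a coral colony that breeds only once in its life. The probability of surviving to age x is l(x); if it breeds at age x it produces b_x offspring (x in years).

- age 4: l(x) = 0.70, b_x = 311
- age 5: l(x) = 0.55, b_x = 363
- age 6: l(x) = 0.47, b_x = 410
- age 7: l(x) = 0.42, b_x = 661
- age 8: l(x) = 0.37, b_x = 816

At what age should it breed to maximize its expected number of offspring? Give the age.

8

Expected offspring if breeding at age x = l(x) × b_x:
  age 4: 0.70 × 311 = 217.700
  age 5: 0.55 × 363 = 199.650
  age 6: 0.47 × 410 = 192.700
  age 7: 0.42 × 661 = 277.620
  age 8: 0.37 × 816 = 301.920
Maximum at age 8 (301.920).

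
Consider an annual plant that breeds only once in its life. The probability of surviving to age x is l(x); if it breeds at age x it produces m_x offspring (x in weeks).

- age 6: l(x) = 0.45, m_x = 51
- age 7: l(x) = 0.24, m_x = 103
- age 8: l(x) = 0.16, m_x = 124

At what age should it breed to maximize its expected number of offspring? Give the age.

7

Expected offspring if breeding at age x = l(x) × m_x:
  age 6: 0.45 × 51 = 22.950
  age 7: 0.24 × 103 = 24.720
  age 8: 0.16 × 124 = 19.840
Maximum at age 7 (24.720).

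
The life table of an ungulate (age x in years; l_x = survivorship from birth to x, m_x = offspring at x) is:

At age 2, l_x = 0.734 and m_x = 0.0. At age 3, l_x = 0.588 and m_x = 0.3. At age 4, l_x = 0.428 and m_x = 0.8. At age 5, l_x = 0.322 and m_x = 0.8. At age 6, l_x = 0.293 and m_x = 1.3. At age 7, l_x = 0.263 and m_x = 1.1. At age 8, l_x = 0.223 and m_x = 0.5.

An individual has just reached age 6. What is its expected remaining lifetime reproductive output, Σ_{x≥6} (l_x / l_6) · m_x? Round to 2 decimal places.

l_6 = 0.293. Conditional survival from age 6 to x is l_x / l_6.
  x=6: (0.293/0.293) × 1.3 = 1.3000
  x=7: (0.263/0.293) × 1.1 = 0.9874
  x=8: (0.223/0.293) × 0.5 = 0.3805
Sum = 1.3000 + 0.9874 + 0.3805 = 2.6679

2.67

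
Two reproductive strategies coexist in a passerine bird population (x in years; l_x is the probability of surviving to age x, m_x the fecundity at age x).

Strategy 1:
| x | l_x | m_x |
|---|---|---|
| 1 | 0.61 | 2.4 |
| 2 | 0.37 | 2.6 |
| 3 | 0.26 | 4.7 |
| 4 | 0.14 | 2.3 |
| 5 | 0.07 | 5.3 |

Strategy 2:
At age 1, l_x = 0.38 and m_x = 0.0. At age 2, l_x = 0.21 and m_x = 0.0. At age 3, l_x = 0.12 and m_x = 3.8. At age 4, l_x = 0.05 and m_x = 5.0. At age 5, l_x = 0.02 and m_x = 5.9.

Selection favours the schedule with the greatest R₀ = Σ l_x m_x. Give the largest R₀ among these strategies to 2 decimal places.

4.34

Strategy 1: R₀ = 0.61×2.4 + 0.37×2.6 + 0.26×4.7 + 0.14×2.3 + 0.07×5.3 = 4.3410
Strategy 2: R₀ = 0.38×0.0 + 0.21×0.0 + 0.12×3.8 + 0.05×5.0 + 0.02×5.9 = 0.8240
Highest R₀: strategy 1 with 4.3410.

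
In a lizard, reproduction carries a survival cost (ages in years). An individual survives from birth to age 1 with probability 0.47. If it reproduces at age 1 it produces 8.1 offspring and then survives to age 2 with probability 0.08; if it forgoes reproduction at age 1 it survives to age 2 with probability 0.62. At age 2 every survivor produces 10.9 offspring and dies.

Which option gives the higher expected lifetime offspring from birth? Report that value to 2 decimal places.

4.22

breed at age 1: R₀ = 0.47 × (8.1 + 0.08 × 10.9) = 0.47 × 8.9720 = 4.2168
delay to age 2: R₀ = 0.47 × (0.62 × 10.9) = 0.47 × 6.7580 = 3.1763
Higher: breed at age 1 (4.2168).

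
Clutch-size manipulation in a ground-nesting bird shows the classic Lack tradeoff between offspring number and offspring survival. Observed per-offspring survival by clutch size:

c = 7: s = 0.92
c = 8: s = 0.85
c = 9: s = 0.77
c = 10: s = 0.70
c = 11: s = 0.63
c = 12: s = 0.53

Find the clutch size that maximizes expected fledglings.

Expected fledglings = c × s(c):
  c=7: 7 × 0.92 = 6.440
  c=8: 8 × 0.85 = 6.800
  c=9: 9 × 0.77 = 6.930
  c=10: 10 × 0.70 = 7.000
  c=11: 11 × 0.63 = 6.930
  c=12: 12 × 0.53 = 6.360
Maximum at c = 10 (7.000 fledglings).

10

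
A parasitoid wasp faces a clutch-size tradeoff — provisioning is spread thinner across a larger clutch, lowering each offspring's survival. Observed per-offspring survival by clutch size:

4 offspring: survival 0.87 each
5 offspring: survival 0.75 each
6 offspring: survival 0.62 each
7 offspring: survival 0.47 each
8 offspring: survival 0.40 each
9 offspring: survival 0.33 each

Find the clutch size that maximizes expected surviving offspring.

Expected surviving offspring = c × s(c):
  c=4: 4 × 0.87 = 3.480
  c=5: 5 × 0.75 = 3.750
  c=6: 6 × 0.62 = 3.720
  c=7: 7 × 0.47 = 3.290
  c=8: 8 × 0.40 = 3.200
  c=9: 9 × 0.33 = 2.970
Maximum at c = 5 (3.750 surviving offspring).

5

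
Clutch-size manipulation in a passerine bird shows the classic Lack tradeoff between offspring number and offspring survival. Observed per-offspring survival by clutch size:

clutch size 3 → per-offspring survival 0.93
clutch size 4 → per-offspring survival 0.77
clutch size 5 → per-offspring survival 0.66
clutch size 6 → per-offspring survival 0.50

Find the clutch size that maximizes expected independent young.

Expected independent young = c × s(c):
  c=3: 3 × 0.93 = 2.790
  c=4: 4 × 0.77 = 3.080
  c=5: 5 × 0.66 = 3.300
  c=6: 6 × 0.50 = 3.000
Maximum at c = 5 (3.300 independent young).

5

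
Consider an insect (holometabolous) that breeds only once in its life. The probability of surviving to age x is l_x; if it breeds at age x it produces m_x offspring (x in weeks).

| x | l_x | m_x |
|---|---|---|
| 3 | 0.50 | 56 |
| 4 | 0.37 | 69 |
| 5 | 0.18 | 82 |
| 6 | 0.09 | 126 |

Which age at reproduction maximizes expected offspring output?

3

Expected offspring if breeding at age x = l_x × m_x:
  age 3: 0.50 × 56 = 28.000
  age 4: 0.37 × 69 = 25.530
  age 5: 0.18 × 82 = 14.760
  age 6: 0.09 × 126 = 11.340
Maximum at age 3 (28.000).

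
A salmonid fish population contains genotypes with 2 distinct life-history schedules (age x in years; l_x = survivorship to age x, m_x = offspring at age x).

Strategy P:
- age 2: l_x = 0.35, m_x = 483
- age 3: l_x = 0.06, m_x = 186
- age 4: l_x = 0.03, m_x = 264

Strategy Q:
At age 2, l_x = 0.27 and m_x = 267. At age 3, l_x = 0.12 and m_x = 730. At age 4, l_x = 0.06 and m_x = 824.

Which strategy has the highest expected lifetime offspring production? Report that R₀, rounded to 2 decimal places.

Strategy P: R₀ = 0.35×483 + 0.06×186 + 0.03×264 = 188.1300
Strategy Q: R₀ = 0.27×267 + 0.12×730 + 0.06×824 = 209.1300
Highest R₀: strategy Q with 209.1300.

209.13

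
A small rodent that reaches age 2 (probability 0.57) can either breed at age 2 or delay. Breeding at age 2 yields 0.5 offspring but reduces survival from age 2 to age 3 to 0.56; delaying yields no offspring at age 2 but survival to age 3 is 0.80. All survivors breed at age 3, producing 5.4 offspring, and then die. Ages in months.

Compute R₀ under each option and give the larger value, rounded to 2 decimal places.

2.46

breed at age 2: R₀ = 0.57 × (0.5 + 0.56 × 5.4) = 0.57 × 3.5240 = 2.0087
delay to age 3: R₀ = 0.57 × (0.80 × 5.4) = 0.57 × 4.3200 = 2.4624
Higher: delay to age 3 (2.4624).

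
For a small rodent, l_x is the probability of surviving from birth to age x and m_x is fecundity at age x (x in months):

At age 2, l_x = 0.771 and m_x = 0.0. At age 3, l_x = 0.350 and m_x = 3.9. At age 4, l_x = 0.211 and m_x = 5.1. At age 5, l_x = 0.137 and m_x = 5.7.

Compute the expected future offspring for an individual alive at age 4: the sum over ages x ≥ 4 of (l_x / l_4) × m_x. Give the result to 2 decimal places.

8.80

l_4 = 0.211. Conditional survival from age 4 to x is l_x / l_4.
  x=4: (0.211/0.211) × 5.1 = 5.1000
  x=5: (0.137/0.211) × 5.7 = 3.7009
Sum = 5.1000 + 3.7009 = 8.8009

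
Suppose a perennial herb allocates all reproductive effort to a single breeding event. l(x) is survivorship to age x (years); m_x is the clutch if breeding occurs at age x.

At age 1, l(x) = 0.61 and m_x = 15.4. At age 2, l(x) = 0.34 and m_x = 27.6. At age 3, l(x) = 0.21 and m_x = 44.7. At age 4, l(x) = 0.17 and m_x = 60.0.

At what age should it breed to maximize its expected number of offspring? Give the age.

Expected offspring if breeding at age x = l(x) × m_x:
  age 1: 0.61 × 15.4 = 9.394
  age 2: 0.34 × 27.6 = 9.384
  age 3: 0.21 × 44.7 = 9.387
  age 4: 0.17 × 60.0 = 10.200
Maximum at age 4 (10.200).

4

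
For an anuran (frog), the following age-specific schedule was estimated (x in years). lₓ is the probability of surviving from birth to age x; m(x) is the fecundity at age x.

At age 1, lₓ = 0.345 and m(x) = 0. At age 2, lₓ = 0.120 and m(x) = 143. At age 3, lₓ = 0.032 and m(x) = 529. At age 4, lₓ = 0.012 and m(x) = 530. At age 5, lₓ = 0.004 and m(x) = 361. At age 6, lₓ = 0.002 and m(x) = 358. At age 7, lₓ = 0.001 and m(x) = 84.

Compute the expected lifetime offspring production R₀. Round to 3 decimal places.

42.692

R₀ = Σ lₓ m(x):
  age 1: 0.345 × 0 = 0.0000
  age 2: 0.120 × 143 = 17.1600
  age 3: 0.032 × 529 = 16.9280
  age 4: 0.012 × 530 = 6.3600
  age 5: 0.004 × 361 = 1.4440
  age 6: 0.002 × 358 = 0.7160
  age 7: 0.001 × 84 = 0.0840
R₀ = 0.0000 + 17.1600 + 16.9280 + 6.3600 + 1.4440 + 0.7160 + 0.0840 = 42.6920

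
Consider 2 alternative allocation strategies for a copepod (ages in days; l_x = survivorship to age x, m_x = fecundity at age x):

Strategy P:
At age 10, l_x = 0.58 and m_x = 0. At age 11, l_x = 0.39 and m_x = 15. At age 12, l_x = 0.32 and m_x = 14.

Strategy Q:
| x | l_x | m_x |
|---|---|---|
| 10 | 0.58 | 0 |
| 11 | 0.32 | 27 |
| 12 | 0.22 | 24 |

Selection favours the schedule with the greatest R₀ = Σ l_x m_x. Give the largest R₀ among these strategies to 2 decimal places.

Strategy P: R₀ = 0.58×0 + 0.39×15 + 0.32×14 = 10.3300
Strategy Q: R₀ = 0.58×0 + 0.32×27 + 0.22×24 = 13.9200
Highest R₀: strategy Q with 13.9200.

13.92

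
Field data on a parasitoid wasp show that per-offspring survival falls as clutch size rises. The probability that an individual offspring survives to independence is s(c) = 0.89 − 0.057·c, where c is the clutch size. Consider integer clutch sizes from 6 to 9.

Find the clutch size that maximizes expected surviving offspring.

Expected surviving offspring = c × s(c):
  c=6: 6 × 0.548 = 3.288
  c=7: 7 × 0.491 = 3.437
  c=8: 8 × 0.434 = 3.472
  c=9: 9 × 0.377 = 3.393
Maximum at c = 8 (3.472 surviving offspring).

8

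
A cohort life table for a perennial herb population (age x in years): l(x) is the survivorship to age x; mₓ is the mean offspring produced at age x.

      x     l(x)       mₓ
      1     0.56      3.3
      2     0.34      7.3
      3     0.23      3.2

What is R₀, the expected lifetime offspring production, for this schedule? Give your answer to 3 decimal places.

R₀ = Σ l(x) mₓ:
  age 1: 0.56 × 3.3 = 1.8480
  age 2: 0.34 × 7.3 = 2.4820
  age 3: 0.23 × 3.2 = 0.7360
R₀ = 1.8480 + 2.4820 + 0.7360 = 5.0660

5.066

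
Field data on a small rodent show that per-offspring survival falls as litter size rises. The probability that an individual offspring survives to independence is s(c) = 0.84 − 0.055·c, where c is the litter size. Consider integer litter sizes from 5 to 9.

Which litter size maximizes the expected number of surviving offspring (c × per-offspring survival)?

8

Expected surviving offspring = c × s(c):
  c=5: 5 × 0.565 = 2.825
  c=6: 6 × 0.510 = 3.060
  c=7: 7 × 0.455 = 3.185
  c=8: 8 × 0.400 = 3.200
  c=9: 9 × 0.345 = 3.105
Maximum at c = 8 (3.200 surviving offspring).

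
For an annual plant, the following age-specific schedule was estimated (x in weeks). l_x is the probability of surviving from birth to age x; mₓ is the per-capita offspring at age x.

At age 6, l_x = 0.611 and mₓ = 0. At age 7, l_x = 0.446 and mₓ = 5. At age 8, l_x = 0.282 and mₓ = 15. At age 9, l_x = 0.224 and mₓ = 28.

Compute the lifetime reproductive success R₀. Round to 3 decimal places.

R₀ = Σ l_x mₓ:
  age 6: 0.611 × 0 = 0.0000
  age 7: 0.446 × 5 = 2.2300
  age 8: 0.282 × 15 = 4.2300
  age 9: 0.224 × 28 = 6.2720
R₀ = 0.0000 + 2.2300 + 4.2300 + 6.2720 = 12.7320

12.732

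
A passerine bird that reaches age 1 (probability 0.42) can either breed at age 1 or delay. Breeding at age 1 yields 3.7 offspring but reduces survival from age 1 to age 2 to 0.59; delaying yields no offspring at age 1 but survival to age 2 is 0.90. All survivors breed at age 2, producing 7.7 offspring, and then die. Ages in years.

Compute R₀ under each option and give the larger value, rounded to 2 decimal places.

3.46

breed at age 1: R₀ = 0.42 × (3.7 + 0.59 × 7.7) = 0.42 × 8.2430 = 3.4621
delay to age 2: R₀ = 0.42 × (0.90 × 7.7) = 0.42 × 6.9300 = 2.9106
Higher: breed at age 1 (3.4621).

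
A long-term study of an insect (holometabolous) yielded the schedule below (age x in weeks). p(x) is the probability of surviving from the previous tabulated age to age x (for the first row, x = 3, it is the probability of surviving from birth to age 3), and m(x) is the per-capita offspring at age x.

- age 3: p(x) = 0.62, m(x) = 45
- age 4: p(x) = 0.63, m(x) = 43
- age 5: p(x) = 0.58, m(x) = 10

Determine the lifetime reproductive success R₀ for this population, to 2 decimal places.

Survivorship from birth: l_x = p_3·p_4·…·p_x.
  l_3 = 0.62000
  l_4 = 0.39060
  l_5 = 0.22655
R₀ = Σ l_x m(x):
  age 3: 0.62000 × 45 = 27.9000
  age 4: 0.39060 × 43 = 16.7958
  age 5: 0.22655 × 10 = 2.2655
R₀ = 27.9000 + 16.7958 + 2.2655 = 46.9613

46.96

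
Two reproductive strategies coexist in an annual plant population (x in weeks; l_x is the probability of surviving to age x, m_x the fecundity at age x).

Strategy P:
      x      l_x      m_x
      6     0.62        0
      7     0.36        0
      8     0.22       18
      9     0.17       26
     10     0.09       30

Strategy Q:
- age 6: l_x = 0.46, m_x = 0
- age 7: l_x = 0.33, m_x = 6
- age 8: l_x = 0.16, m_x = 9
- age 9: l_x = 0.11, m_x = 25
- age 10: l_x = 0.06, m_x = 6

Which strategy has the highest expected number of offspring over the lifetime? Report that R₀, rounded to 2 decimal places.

11.08

Strategy P: R₀ = 0.62×0 + 0.36×0 + 0.22×18 + 0.17×26 + 0.09×30 = 11.0800
Strategy Q: R₀ = 0.46×0 + 0.33×6 + 0.16×9 + 0.11×25 + 0.06×6 = 6.5300
Highest R₀: strategy P with 11.0800.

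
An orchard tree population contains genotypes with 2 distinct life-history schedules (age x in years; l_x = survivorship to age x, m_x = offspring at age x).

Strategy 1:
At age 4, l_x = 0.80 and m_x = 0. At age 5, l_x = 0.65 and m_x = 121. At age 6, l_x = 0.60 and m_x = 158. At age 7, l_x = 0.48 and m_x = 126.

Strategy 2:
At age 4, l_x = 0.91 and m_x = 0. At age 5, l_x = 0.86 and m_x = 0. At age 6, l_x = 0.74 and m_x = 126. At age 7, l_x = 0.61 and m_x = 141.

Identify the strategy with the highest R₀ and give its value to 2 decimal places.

Strategy 1: R₀ = 0.80×0 + 0.65×121 + 0.60×158 + 0.48×126 = 233.9300
Strategy 2: R₀ = 0.91×0 + 0.86×0 + 0.74×126 + 0.61×141 = 179.2500
Highest R₀: strategy 1 with 233.9300.

233.93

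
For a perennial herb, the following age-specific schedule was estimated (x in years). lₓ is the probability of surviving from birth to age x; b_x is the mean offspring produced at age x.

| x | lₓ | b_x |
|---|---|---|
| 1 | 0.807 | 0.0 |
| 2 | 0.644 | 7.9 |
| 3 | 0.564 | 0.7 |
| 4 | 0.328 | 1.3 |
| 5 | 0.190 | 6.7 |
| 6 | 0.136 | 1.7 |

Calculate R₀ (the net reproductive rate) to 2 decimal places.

R₀ = Σ lₓ b_x:
  age 1: 0.807 × 0.0 = 0.0000
  age 2: 0.644 × 7.9 = 5.0876
  age 3: 0.564 × 0.7 = 0.3948
  age 4: 0.328 × 1.3 = 0.4264
  age 5: 0.190 × 6.7 = 1.2730
  age 6: 0.136 × 1.7 = 0.2312
R₀ = 0.0000 + 5.0876 + 0.3948 + 0.4264 + 1.2730 + 0.2312 = 7.4130

7.41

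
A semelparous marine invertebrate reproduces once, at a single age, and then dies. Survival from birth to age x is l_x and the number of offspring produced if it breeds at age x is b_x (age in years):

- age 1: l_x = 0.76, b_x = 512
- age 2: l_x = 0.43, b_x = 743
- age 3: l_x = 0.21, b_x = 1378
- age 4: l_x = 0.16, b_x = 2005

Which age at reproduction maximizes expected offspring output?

1

Expected offspring if breeding at age x = l_x × b_x:
  age 1: 0.76 × 512 = 389.120
  age 2: 0.43 × 743 = 319.490
  age 3: 0.21 × 1378 = 289.380
  age 4: 0.16 × 2005 = 320.800
Maximum at age 1 (389.120).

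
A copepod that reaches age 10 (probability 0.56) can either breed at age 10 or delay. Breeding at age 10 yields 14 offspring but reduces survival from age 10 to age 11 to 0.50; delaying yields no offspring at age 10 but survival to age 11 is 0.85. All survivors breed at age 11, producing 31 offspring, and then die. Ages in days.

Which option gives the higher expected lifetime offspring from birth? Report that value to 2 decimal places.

breed at age 10: R₀ = 0.56 × (14 + 0.50 × 31) = 0.56 × 29.5000 = 16.5200
delay to age 11: R₀ = 0.56 × (0.85 × 31) = 0.56 × 26.3500 = 14.7560
Higher: breed at age 10 (16.5200).

16.52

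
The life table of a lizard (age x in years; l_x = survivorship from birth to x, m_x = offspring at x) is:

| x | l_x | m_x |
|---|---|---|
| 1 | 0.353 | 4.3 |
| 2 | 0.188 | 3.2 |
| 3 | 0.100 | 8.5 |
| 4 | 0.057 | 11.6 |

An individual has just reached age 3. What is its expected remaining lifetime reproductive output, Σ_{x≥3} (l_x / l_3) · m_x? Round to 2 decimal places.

15.11

l_3 = 0.100. Conditional survival from age 3 to x is l_x / l_3.
  x=3: (0.100/0.100) × 8.5 = 8.5000
  x=4: (0.057/0.100) × 11.6 = 6.6120
Sum = 8.5000 + 6.6120 = 15.1120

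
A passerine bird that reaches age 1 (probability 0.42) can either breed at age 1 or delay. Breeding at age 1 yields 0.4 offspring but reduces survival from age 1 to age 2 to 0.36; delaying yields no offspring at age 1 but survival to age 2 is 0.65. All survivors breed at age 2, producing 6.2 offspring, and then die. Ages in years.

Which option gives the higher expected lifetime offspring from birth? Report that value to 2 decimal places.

breed at age 1: R₀ = 0.42 × (0.4 + 0.36 × 6.2) = 0.42 × 2.6320 = 1.1054
delay to age 2: R₀ = 0.42 × (0.65 × 6.2) = 0.42 × 4.0300 = 1.6926
Higher: delay to age 2 (1.6926).

1.69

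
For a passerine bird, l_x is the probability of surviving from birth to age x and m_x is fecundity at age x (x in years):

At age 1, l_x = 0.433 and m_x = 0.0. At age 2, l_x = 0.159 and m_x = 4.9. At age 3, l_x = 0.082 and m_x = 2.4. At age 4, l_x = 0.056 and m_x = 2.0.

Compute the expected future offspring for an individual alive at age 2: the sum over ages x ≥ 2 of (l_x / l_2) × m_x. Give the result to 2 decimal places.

6.84

l_2 = 0.159. Conditional survival from age 2 to x is l_x / l_2.
  x=2: (0.159/0.159) × 4.9 = 4.9000
  x=3: (0.082/0.159) × 2.4 = 1.2377
  x=4: (0.056/0.159) × 2.0 = 0.7044
Sum = 4.9000 + 1.2377 + 0.7044 = 6.8421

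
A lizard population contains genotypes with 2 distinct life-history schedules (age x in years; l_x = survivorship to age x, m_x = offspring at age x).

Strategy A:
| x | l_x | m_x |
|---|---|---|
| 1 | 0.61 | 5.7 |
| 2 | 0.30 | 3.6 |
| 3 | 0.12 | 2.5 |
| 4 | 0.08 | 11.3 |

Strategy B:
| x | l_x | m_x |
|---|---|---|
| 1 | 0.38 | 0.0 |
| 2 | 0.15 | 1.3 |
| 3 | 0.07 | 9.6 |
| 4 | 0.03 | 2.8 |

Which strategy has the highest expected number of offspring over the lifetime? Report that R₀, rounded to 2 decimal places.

Strategy A: R₀ = 0.61×5.7 + 0.30×3.6 + 0.12×2.5 + 0.08×11.3 = 5.7610
Strategy B: R₀ = 0.38×0.0 + 0.15×1.3 + 0.07×9.6 + 0.03×2.8 = 0.9510
Highest R₀: strategy A with 5.7610.

5.76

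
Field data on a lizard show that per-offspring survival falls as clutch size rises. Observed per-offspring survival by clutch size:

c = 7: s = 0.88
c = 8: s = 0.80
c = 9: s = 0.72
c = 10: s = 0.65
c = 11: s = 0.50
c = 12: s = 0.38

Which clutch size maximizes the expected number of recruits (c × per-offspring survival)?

10

Expected recruits = c × s(c):
  c=7: 7 × 0.88 = 6.160
  c=8: 8 × 0.80 = 6.400
  c=9: 9 × 0.72 = 6.480
  c=10: 10 × 0.65 = 6.500
  c=11: 11 × 0.50 = 5.500
  c=12: 12 × 0.38 = 4.560
Maximum at c = 10 (6.500 recruits).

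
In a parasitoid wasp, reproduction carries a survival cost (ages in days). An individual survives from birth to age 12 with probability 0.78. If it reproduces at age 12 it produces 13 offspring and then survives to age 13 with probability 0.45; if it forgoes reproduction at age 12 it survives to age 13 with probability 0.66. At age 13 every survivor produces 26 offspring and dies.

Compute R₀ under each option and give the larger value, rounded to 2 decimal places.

breed at age 12: R₀ = 0.78 × (13 + 0.45 × 26) = 0.78 × 24.7000 = 19.2660
delay to age 13: R₀ = 0.78 × (0.66 × 26) = 0.78 × 17.1600 = 13.3848
Higher: breed at age 12 (19.2660).

19.27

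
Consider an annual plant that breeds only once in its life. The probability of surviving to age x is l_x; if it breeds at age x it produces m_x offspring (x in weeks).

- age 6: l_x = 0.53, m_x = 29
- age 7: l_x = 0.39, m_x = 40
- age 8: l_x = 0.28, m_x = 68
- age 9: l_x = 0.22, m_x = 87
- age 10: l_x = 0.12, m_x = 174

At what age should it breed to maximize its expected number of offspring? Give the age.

10

Expected offspring if breeding at age x = l_x × m_x:
  age 6: 0.53 × 29 = 15.370
  age 7: 0.39 × 40 = 15.600
  age 8: 0.28 × 68 = 19.040
  age 9: 0.22 × 87 = 19.140
  age 10: 0.12 × 174 = 20.880
Maximum at age 10 (20.880).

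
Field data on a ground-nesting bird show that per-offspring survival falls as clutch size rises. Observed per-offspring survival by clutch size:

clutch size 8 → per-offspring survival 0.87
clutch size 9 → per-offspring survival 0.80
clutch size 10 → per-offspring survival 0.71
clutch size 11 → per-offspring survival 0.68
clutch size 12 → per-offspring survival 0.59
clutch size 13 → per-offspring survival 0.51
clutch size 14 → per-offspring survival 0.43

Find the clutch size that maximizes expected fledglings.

11

Expected fledglings = c × s(c):
  c=8: 8 × 0.87 = 6.960
  c=9: 9 × 0.80 = 7.200
  c=10: 10 × 0.71 = 7.100
  c=11: 11 × 0.68 = 7.480
  c=12: 12 × 0.59 = 7.080
  c=13: 13 × 0.51 = 6.630
  c=14: 14 × 0.43 = 6.020
Maximum at c = 11 (7.480 fledglings).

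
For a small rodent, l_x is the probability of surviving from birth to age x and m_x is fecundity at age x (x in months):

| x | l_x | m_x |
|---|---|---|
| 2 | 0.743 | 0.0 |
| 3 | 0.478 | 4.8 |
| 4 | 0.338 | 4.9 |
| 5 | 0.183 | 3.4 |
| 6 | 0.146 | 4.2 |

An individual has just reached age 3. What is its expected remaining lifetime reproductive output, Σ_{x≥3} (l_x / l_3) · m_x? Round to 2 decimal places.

l_3 = 0.478. Conditional survival from age 3 to x is l_x / l_3.
  x=3: (0.478/0.478) × 4.8 = 4.8000
  x=4: (0.338/0.478) × 4.9 = 3.4649
  x=5: (0.183/0.478) × 3.4 = 1.3017
  x=6: (0.146/0.478) × 4.2 = 1.2828
Sum = 4.8000 + 3.4649 + 1.3017 + 1.2828 = 10.8494

10.85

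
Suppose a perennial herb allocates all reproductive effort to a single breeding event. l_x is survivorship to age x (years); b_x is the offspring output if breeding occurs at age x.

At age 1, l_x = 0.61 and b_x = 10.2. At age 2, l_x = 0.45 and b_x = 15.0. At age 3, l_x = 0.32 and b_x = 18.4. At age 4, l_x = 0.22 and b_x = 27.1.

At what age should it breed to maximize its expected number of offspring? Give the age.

2

Expected offspring if breeding at age x = l_x × b_x:
  age 1: 0.61 × 10.2 = 6.222
  age 2: 0.45 × 15.0 = 6.750
  age 3: 0.32 × 18.4 = 5.888
  age 4: 0.22 × 27.1 = 5.962
Maximum at age 2 (6.750).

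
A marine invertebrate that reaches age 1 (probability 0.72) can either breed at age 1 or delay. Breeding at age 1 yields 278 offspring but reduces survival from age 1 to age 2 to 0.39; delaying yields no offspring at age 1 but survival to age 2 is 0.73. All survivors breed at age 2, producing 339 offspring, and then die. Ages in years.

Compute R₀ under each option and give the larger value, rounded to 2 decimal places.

295.35

breed at age 1: R₀ = 0.72 × (278 + 0.39 × 339) = 0.72 × 410.2100 = 295.3512
delay to age 2: R₀ = 0.72 × (0.73 × 339) = 0.72 × 247.4700 = 178.1784
Higher: breed at age 1 (295.3512).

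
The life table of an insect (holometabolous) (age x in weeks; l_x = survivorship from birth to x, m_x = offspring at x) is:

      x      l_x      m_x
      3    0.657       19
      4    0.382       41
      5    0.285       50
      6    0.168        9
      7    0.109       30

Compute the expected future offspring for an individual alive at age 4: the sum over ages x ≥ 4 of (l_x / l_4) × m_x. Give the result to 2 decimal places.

90.82

l_4 = 0.382. Conditional survival from age 4 to x is l_x / l_4.
  x=4: (0.382/0.382) × 41 = 41.0000
  x=5: (0.285/0.382) × 50 = 37.3037
  x=6: (0.168/0.382) × 9 = 3.9581
  x=7: (0.109/0.382) × 30 = 8.5602
Sum = 41.0000 + 37.3037 + 3.9581 + 8.5602 = 90.8220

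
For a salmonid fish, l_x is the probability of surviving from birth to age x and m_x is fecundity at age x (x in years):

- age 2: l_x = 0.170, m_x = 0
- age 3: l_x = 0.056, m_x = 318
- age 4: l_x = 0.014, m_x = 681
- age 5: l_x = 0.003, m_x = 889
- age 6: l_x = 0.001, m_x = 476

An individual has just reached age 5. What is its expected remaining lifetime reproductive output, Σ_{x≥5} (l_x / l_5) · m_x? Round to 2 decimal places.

l_5 = 0.003. Conditional survival from age 5 to x is l_x / l_5.
  x=5: (0.003/0.003) × 889 = 889.0000
  x=6: (0.001/0.003) × 476 = 158.6667
Sum = 889.0000 + 158.6667 = 1047.6667

1047.67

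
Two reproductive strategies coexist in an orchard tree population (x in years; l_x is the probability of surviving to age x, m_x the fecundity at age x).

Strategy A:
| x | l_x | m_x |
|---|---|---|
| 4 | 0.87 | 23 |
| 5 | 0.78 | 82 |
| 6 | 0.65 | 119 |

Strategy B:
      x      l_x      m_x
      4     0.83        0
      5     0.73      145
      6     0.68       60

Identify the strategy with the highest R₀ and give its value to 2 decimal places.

161.32

Strategy A: R₀ = 0.87×23 + 0.78×82 + 0.65×119 = 161.3200
Strategy B: R₀ = 0.83×0 + 0.73×145 + 0.68×60 = 146.6500
Highest R₀: strategy A with 161.3200.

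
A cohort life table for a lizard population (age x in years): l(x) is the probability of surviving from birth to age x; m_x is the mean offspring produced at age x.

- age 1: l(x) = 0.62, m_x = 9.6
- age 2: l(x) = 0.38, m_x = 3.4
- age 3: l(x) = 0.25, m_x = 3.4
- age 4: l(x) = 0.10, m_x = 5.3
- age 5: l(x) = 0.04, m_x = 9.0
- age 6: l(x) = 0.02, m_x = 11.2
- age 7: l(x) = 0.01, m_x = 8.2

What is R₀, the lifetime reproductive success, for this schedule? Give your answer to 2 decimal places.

R₀ = Σ l(x) m_x:
  age 1: 0.62 × 9.6 = 5.9520
  age 2: 0.38 × 3.4 = 1.2920
  age 3: 0.25 × 3.4 = 0.8500
  age 4: 0.10 × 5.3 = 0.5300
  age 5: 0.04 × 9.0 = 0.3600
  age 6: 0.02 × 11.2 = 0.2240
  age 7: 0.01 × 8.2 = 0.0820
R₀ = 5.9520 + 1.2920 + 0.8500 + 0.5300 + 0.3600 + 0.2240 + 0.0820 = 9.2900

9.29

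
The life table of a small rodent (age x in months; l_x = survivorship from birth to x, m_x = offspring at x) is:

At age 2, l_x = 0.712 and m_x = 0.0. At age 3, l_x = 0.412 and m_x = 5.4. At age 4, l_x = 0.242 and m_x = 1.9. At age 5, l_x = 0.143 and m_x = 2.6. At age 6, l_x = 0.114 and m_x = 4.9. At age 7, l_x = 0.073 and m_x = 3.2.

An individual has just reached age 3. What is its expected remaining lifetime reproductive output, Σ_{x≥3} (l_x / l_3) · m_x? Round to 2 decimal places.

l_3 = 0.412. Conditional survival from age 3 to x is l_x / l_3.
  x=3: (0.412/0.412) × 5.4 = 5.4000
  x=4: (0.242/0.412) × 1.9 = 1.1160
  x=5: (0.143/0.412) × 2.6 = 0.9024
  x=6: (0.114/0.412) × 4.9 = 1.3558
  x=7: (0.073/0.412) × 3.2 = 0.5670
Sum = 5.4000 + 1.1160 + 0.9024 + 1.3558 + 0.5670 = 9.3413

9.34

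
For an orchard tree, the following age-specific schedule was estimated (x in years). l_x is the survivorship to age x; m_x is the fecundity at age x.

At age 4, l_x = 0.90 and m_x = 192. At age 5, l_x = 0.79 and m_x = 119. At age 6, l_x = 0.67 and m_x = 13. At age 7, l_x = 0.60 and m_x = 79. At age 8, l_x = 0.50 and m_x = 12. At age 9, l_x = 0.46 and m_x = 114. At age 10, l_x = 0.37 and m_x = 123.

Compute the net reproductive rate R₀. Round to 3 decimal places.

426.870

R₀ = Σ l_x m_x:
  age 4: 0.90 × 192 = 172.8000
  age 5: 0.79 × 119 = 94.0100
  age 6: 0.67 × 13 = 8.7100
  age 7: 0.60 × 79 = 47.4000
  age 8: 0.50 × 12 = 6.0000
  age 9: 0.46 × 114 = 52.4400
  age 10: 0.37 × 123 = 45.5100
R₀ = 172.8000 + 94.0100 + 8.7100 + 47.4000 + 6.0000 + 52.4400 + 45.5100 = 426.8700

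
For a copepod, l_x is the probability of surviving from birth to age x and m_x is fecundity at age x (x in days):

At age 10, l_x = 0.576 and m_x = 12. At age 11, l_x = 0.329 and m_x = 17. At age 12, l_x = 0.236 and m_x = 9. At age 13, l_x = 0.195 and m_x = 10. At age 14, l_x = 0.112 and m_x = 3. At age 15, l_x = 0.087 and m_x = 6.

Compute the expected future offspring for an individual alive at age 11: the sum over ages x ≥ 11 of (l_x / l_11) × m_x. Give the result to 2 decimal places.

l_11 = 0.329. Conditional survival from age 11 to x is l_x / l_11.
  x=11: (0.329/0.329) × 17 = 17.0000
  x=12: (0.236/0.329) × 9 = 6.4559
  x=13: (0.195/0.329) × 10 = 5.9271
  x=14: (0.112/0.329) × 3 = 1.0213
  x=15: (0.087/0.329) × 6 = 1.5866
Sum = 17.0000 + 6.4559 + 5.9271 + 1.0213 + 1.5866 = 31.9909

31.99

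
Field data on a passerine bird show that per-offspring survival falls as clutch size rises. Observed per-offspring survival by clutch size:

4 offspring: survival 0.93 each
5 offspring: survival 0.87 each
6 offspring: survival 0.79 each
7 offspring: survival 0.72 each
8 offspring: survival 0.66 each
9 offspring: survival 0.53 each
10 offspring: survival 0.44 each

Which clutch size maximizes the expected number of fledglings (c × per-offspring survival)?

8

Expected fledglings = c × s(c):
  c=4: 4 × 0.93 = 3.720
  c=5: 5 × 0.87 = 4.350
  c=6: 6 × 0.79 = 4.740
  c=7: 7 × 0.72 = 5.040
  c=8: 8 × 0.66 = 5.280
  c=9: 9 × 0.53 = 4.770
  c=10: 10 × 0.44 = 4.400
Maximum at c = 8 (5.280 fledglings).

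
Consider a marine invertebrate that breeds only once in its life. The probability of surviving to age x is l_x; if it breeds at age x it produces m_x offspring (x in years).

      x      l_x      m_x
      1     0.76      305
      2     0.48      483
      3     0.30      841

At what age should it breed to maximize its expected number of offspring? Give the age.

Expected offspring if breeding at age x = l_x × m_x:
  age 1: 0.76 × 305 = 231.800
  age 2: 0.48 × 483 = 231.840
  age 3: 0.30 × 841 = 252.300
Maximum at age 3 (252.300).

3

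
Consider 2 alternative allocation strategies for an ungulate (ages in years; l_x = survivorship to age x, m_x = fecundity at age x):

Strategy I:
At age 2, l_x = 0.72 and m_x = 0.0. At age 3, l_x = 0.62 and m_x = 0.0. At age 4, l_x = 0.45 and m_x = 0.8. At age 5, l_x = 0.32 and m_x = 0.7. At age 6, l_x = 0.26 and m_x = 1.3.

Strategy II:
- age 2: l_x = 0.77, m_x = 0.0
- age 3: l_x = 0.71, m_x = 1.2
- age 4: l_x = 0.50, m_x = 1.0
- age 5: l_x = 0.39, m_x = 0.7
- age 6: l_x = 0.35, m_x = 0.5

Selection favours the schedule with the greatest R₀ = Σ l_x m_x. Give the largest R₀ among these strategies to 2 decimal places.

Strategy I: R₀ = 0.72×0.0 + 0.62×0.0 + 0.45×0.8 + 0.32×0.7 + 0.26×1.3 = 0.9220
Strategy II: R₀ = 0.77×0.0 + 0.71×1.2 + 0.50×1.0 + 0.39×0.7 + 0.35×0.5 = 1.8000
Highest R₀: strategy II with 1.8000.

1.80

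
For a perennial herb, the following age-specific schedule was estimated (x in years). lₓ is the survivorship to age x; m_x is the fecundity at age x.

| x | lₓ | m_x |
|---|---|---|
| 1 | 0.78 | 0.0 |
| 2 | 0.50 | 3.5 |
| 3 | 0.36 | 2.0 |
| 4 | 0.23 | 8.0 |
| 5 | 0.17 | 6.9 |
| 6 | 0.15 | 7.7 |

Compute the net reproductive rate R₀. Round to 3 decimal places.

6.638

R₀ = Σ lₓ m_x:
  age 1: 0.78 × 0.0 = 0.0000
  age 2: 0.50 × 3.5 = 1.7500
  age 3: 0.36 × 2.0 = 0.7200
  age 4: 0.23 × 8.0 = 1.8400
  age 5: 0.17 × 6.9 = 1.1730
  age 6: 0.15 × 7.7 = 1.1550
R₀ = 0.0000 + 1.7500 + 0.7200 + 1.8400 + 1.1730 + 1.1550 = 6.6380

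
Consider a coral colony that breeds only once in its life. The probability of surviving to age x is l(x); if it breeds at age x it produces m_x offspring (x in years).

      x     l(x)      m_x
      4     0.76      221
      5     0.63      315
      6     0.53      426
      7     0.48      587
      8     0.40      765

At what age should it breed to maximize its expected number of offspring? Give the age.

Expected offspring if breeding at age x = l(x) × m_x:
  age 4: 0.76 × 221 = 167.960
  age 5: 0.63 × 315 = 198.450
  age 6: 0.53 × 426 = 225.780
  age 7: 0.48 × 587 = 281.760
  age 8: 0.40 × 765 = 306.000
Maximum at age 8 (306.000).

8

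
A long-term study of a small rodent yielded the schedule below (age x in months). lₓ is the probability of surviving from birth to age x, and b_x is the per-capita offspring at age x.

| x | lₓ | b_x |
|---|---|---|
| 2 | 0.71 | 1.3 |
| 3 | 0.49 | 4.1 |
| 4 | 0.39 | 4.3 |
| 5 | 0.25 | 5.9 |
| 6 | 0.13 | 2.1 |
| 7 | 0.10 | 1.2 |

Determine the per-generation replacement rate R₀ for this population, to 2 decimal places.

R₀ = Σ lₓ b_x:
  age 2: 0.71 × 1.3 = 0.9230
  age 3: 0.49 × 4.1 = 2.0090
  age 4: 0.39 × 4.3 = 1.6770
  age 5: 0.25 × 5.9 = 1.4750
  age 6: 0.13 × 2.1 = 0.2730
  age 7: 0.10 × 1.2 = 0.1200
R₀ = 0.9230 + 2.0090 + 1.6770 + 1.4750 + 0.2730 + 0.1200 = 6.4770

6.48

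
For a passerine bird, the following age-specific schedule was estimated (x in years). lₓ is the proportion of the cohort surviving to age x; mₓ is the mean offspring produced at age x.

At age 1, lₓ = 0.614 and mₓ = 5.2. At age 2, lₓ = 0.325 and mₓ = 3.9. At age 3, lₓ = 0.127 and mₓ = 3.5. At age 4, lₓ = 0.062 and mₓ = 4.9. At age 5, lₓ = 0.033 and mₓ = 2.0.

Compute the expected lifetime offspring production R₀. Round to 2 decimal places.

R₀ = Σ lₓ mₓ:
  age 1: 0.614 × 5.2 = 3.1928
  age 2: 0.325 × 3.9 = 1.2675
  age 3: 0.127 × 3.5 = 0.4445
  age 4: 0.062 × 4.9 = 0.3038
  age 5: 0.033 × 2.0 = 0.0660
R₀ = 3.1928 + 1.2675 + 0.4445 + 0.3038 + 0.0660 = 5.2746

5.27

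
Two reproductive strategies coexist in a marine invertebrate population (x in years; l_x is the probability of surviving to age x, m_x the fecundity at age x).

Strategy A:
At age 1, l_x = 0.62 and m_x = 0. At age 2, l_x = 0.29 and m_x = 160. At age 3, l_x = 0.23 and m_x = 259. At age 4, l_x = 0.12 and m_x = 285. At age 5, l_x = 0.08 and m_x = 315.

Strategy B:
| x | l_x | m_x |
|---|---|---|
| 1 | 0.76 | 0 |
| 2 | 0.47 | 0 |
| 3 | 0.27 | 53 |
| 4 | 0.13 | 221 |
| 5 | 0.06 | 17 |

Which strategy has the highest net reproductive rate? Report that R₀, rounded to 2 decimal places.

Strategy A: R₀ = 0.62×0 + 0.29×160 + 0.23×259 + 0.12×285 + 0.08×315 = 165.3700
Strategy B: R₀ = 0.76×0 + 0.47×0 + 0.27×53 + 0.13×221 + 0.06×17 = 44.0600
Highest R₀: strategy A with 165.3700.

165.37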